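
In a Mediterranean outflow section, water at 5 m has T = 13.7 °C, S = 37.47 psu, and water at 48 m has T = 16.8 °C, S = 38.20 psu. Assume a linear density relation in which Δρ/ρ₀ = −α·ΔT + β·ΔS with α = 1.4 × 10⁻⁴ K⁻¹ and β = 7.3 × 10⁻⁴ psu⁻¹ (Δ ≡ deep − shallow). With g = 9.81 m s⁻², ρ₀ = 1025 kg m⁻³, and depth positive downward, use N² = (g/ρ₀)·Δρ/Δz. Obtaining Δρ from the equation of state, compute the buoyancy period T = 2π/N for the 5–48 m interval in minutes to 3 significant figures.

22.0 min

ΔT = +3.1 K, ΔS = +0.73 psu (deep − shallow).
Δρ/ρ₀ = −αΔT + βΔS = -4.34 × 10⁻⁴ + 5.329 × 10⁻⁴ = 9.89 × 10⁻⁵, so Δρ ≈ 0.1014 kg m⁻³.
N² = (g/ρ₀)·Δρ/Δz = g·(Δρ/ρ₀)/Δz = 9.81 × 9.89 × 10⁻⁵ / 43 = 2.2563 × 10⁻⁵ s⁻².
N = √(2.2563 × 10⁻⁵) = 4.7501 × 10⁻³ rad s⁻¹ → T = 2π/N = 1.3227 × 10³ s = 22.045 min ≈ 22.0 min.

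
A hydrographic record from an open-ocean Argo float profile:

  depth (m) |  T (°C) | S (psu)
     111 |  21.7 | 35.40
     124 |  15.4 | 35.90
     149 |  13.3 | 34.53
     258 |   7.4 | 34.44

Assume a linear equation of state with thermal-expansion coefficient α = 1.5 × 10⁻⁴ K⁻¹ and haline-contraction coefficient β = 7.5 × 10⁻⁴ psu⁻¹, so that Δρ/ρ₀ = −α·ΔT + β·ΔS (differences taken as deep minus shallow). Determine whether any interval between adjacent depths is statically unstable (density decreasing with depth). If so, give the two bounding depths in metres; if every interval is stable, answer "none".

Evaluate Δρ/ρ₀ = −αΔT + βΔS across each adjacent pair:
  111–124 m: −αΔT+βΔS = −(1.5 × 10⁻⁴)(-6.3)+(7.5 × 10⁻⁴)(+0.50) = 1.3 × 10⁻³ → stable
  124–149 m: −αΔT+βΔS = −(1.5 × 10⁻⁴)(-2.1)+(7.5 × 10⁻⁴)(-1.37) = -7.1 × 10⁻⁴ → UNSTABLE
  149–258 m: −αΔT+βΔS = −(1.5 × 10⁻⁴)(-5.9)+(7.5 × 10⁻⁴)(-0.09) = 8.2 × 10⁻⁴ → stable
The 124–149 m interval has Δρ < 0: lighter water underlies denser water.

124–149 m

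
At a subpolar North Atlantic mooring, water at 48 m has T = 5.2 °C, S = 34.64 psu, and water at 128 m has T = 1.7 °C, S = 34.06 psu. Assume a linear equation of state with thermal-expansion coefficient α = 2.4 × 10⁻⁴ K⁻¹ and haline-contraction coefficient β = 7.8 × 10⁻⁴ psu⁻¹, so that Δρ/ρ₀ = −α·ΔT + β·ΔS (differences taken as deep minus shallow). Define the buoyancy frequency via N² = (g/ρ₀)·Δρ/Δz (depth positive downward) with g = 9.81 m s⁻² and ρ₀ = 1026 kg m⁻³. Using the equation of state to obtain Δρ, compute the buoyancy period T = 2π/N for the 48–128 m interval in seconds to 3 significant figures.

ΔT = -3.5 K, ΔS = -0.58 psu (deep − shallow).
Δρ/ρ₀ = −αΔT + βΔS = 8.40 × 10⁻⁴ − 4.524 × 10⁻⁴ = 3.876 × 10⁻⁴, so Δρ ≈ 0.3977 kg m⁻³.
N² = (g/ρ₀)·Δρ/Δz = g·(Δρ/ρ₀)/Δz = 9.81 × 3.876 × 10⁻⁴ / 80 = 4.7529 × 10⁻⁵ s⁻².
N = √(4.7529 × 10⁻⁵) = 6.8941 × 10⁻³ rad s⁻¹ → T = 2π/N = 911.39 s ≈ 911 s.

911 s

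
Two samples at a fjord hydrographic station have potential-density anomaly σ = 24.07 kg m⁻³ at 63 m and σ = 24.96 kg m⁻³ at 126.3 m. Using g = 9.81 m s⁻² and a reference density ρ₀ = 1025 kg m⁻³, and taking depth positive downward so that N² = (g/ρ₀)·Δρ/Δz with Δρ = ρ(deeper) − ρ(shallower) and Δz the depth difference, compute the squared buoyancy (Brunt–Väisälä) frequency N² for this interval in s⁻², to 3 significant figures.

1.35 × 10⁻⁴ s⁻²

Δρ = 1024.96 − 1024.07 = 0.89 kg m⁻³ over Δz = 126.3 − 63 = 63.3 m.
N² = (9.81/1025) × (0.89/63.3) = 1.3456 × 10⁻⁴ s⁻² ≈ 1.35 × 10⁻⁴ s⁻².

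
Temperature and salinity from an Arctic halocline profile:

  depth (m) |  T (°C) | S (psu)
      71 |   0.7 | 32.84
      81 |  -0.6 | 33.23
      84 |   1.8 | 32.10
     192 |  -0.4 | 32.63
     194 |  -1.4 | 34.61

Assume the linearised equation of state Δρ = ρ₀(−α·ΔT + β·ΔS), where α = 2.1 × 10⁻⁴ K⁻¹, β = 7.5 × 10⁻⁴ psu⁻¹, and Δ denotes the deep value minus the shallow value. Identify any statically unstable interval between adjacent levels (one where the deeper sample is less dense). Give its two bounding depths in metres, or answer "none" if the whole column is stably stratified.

Evaluate Δρ/ρ₀ = −αΔT + βΔS across each adjacent pair:
  71–81 m: −αΔT+βΔS = −(2.1 × 10⁻⁴)(-1.3)+(7.5 × 10⁻⁴)(+0.39) = 5.7 × 10⁻⁴ → stable
  81–84 m: −αΔT+βΔS = −(2.1 × 10⁻⁴)(+2.4)+(7.5 × 10⁻⁴)(-1.13) = -1.4 × 10⁻³ → UNSTABLE
  84–192 m: −αΔT+βΔS = −(2.1 × 10⁻⁴)(-2.2)+(7.5 × 10⁻⁴)(+0.53) = 8.6 × 10⁻⁴ → stable
  192–194 m: −αΔT+βΔS = −(2.1 × 10⁻⁴)(-1.0)+(7.5 × 10⁻⁴)(+1.98) = 1.7 × 10⁻³ → stable
The 81–84 m interval has Δρ < 0: lighter water underlies denser water.

81–84 m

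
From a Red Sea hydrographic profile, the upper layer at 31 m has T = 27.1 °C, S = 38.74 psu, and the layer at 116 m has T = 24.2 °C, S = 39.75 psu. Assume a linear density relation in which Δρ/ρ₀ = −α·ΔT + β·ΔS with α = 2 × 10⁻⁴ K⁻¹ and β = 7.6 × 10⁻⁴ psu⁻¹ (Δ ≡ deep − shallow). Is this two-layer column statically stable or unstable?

ΔT = 24.2 − 27.1 = -2.9 K and ΔS = 39.75 − 38.74 = +1.01 psu (deep − shallow).
−αΔT = 5.80 × 10⁻⁴; βΔS = 7.676 × 10⁻⁴; sum Δρ/ρ₀ = 1.3476 × 10⁻³.
Δρ/ρ₀ > 0, so Δρ > 0: deeper water is denser → statically stable.

stable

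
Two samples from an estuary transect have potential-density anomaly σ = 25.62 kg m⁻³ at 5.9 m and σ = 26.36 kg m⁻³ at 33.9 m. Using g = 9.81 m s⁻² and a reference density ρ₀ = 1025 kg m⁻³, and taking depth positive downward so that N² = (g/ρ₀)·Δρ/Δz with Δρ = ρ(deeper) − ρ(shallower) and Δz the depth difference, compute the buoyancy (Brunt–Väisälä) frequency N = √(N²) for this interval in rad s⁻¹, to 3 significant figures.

0.0159 rad s⁻¹

Δρ = 1026.36 − 1025.62 = 0.74 kg m⁻³ over Δz = 33.9 − 5.9 = 28 m.
N² = (9.81/1025) × (0.74/28) = 2.5294 × 10⁻⁴ s⁻².
N = √(2.5294 × 10⁻⁴) = 0.015904 rad s⁻¹ ≈ 0.0159 rad s⁻¹.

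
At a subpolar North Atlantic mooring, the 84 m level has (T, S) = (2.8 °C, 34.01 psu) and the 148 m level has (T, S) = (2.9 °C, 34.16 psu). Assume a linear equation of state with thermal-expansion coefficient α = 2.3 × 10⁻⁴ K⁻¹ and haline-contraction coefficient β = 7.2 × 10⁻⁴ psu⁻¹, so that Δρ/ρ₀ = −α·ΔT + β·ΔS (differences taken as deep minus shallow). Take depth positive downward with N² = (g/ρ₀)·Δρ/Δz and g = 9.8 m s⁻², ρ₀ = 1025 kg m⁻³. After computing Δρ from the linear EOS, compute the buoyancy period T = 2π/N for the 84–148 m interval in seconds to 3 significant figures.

ΔT = +0.1 K, ΔS = +0.15 psu (deep − shallow).
Δρ/ρ₀ = −αΔT + βΔS = -2.30 × 10⁻⁵ + 1.08 × 10⁻⁴ = 8.50 × 10⁻⁵, so Δρ ≈ 0.08713 kg m⁻³.
N² = (g/ρ₀)·Δρ/Δz = g·(Δρ/ρ₀)/Δz = 9.8 × 8.50 × 10⁻⁵ / 64 = 1.3016 × 10⁻⁵ s⁻².
N = √(1.3016 × 10⁻⁵) = 3.6078 × 10⁻³ rad s⁻¹ → T = 2π/N = 1.7416 × 10³ s ≈ 1.74 × 10³ s.

1.74 × 10³ s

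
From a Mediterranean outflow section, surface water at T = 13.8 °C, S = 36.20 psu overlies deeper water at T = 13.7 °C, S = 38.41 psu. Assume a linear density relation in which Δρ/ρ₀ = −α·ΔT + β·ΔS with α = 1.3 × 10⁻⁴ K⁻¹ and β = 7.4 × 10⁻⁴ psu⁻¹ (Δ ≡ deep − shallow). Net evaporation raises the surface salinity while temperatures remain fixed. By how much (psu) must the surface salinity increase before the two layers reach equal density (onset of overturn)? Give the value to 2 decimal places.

2.23 psu

Neutral buoyancy requires −α(T_deep − T_surf) + β(S_deep − S_surf′) = 0.
S_surf′ = S_deep − (α/β)·ΔT = 38.41 − (1.3 × 10⁻⁴/7.4 × 10⁻⁴)·(-0.1) = 38.4276 psu.
Increase required: 38.4276 − 36.20 = 2.2276 psu.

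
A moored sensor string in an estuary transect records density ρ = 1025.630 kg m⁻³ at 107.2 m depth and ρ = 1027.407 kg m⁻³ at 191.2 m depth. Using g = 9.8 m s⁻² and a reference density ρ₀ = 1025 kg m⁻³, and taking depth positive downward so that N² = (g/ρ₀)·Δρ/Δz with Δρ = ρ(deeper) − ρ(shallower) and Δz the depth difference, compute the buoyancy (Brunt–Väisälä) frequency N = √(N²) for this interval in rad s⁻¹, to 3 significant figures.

0.0142 rad s⁻¹

Δρ = 1027.407 − 1025.630 = 1.777 kg m⁻³ over Δz = 191.2 − 107.2 = 84 m.
N² = (9.8/1025) × (1.777/84) = 2.0226 × 10⁻⁴ s⁻².
N = √(2.0226 × 10⁻⁴) = 0.014222 rad s⁻¹ ≈ 0.0142 rad s⁻¹.
Since Δρ > 0 the layer is stably stratified.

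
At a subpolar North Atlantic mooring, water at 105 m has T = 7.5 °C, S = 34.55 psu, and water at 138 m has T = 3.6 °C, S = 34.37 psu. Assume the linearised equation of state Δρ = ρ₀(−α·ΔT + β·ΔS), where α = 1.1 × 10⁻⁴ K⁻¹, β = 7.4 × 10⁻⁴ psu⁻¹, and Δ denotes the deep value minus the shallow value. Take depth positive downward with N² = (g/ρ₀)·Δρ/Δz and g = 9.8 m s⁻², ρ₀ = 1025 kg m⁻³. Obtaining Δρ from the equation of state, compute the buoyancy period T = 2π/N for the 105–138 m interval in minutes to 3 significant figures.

ΔT = -3.9 K, ΔS = -0.18 psu (deep − shallow).
Δρ/ρ₀ = −αΔT + βΔS = 4.29 × 10⁻⁴ − 1.332 × 10⁻⁴ = 2.958 × 10⁻⁴, so Δρ ≈ 0.3032 kg m⁻³.
N² = (g/ρ₀)·Δρ/Δz = g·(Δρ/ρ₀)/Δz = 9.8 × 2.958 × 10⁻⁴ / 33 = 8.7844 × 10⁻⁵ s⁻².
N = √(8.7844 × 10⁻⁵) = 9.3725 × 10⁻³ rad s⁻¹ → T = 2π/N = 670.39 s = 11.173 min ≈ 11.2 min.

11.2 min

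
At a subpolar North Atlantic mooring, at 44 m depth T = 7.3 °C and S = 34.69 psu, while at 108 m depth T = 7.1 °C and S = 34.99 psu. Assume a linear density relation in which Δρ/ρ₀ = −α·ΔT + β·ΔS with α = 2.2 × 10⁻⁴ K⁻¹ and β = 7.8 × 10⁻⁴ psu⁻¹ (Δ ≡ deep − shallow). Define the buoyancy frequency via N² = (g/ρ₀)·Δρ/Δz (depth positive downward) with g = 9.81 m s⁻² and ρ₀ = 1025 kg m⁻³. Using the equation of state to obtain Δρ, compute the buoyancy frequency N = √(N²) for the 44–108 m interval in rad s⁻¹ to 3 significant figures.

ΔT = -0.2 K, ΔS = +0.30 psu (deep − shallow).
Δρ/ρ₀ = −αΔT + βΔS = 4.40 × 10⁻⁵ + 2.34 × 10⁻⁴ = 2.78 × 10⁻⁴, so Δρ ≈ 0.2849 kg m⁻³.
N² = (g/ρ₀)·Δρ/Δz = g·(Δρ/ρ₀)/Δz = 9.81 × 2.78 × 10⁻⁴ / 64 = 4.2612 × 10⁻⁵ s⁻².
N = √(4.2612 × 10⁻⁵) = 6.5278 × 10⁻³ rad s⁻¹ ≈ 6.53 × 10⁻³ rad s⁻¹.

6.53 × 10⁻³ rad s⁻¹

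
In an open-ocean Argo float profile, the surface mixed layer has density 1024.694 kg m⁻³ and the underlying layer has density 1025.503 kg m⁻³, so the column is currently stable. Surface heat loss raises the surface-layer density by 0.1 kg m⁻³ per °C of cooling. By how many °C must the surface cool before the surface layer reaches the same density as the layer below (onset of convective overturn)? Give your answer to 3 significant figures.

Density deficit of the surface layer: 1025.503 − 1024.694 = 0.809 kg m⁻³.
Required change = 0.809 / 0.1 = 8.09 °C.

8.09 °C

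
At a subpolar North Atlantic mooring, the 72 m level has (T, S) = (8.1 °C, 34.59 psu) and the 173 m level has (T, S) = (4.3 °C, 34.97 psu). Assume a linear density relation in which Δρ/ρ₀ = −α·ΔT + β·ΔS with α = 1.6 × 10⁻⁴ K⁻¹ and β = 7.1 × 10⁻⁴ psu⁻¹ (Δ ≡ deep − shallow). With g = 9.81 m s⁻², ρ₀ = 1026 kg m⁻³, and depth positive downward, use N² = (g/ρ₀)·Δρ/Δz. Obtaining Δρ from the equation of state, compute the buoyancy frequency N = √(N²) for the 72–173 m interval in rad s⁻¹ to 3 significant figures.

9.23 × 10⁻³ rad s⁻¹

ΔT = -3.8 K, ΔS = +0.38 psu (deep − shallow).
Δρ/ρ₀ = −αΔT + βΔS = 6.08 × 10⁻⁴ + 2.698 × 10⁻⁴ = 8.778 × 10⁻⁴, so Δρ ≈ 0.9006 kg m⁻³.
N² = (g/ρ₀)·Δρ/Δz = g·(Δρ/ρ₀)/Δz = 9.81 × 8.778 × 10⁻⁴ / 101 = 8.5260 × 10⁻⁵ s⁻².
N = √(8.5260 × 10⁻⁵) = 9.2336 × 10⁻³ rad s⁻¹ ≈ 9.23 × 10⁻³ rad s⁻¹.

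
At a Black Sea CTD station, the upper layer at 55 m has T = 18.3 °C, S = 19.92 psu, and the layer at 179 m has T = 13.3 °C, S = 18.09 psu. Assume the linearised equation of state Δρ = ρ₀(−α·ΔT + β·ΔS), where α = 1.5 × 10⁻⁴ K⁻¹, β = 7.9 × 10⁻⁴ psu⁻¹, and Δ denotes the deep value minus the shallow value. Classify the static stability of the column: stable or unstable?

ΔT = 13.3 − 18.3 = -5.0 K and ΔS = 18.09 − 19.92 = -1.83 psu (deep − shallow).
−αΔT = 7.50 × 10⁻⁴; βΔS = -1.4457 × 10⁻³; sum Δρ/ρ₀ = -6.957 × 10⁻⁴.
Δρ/ρ₀ < 0, so Δρ < 0: deeper water is lighter → statically unstable; the column would overturn.

unstable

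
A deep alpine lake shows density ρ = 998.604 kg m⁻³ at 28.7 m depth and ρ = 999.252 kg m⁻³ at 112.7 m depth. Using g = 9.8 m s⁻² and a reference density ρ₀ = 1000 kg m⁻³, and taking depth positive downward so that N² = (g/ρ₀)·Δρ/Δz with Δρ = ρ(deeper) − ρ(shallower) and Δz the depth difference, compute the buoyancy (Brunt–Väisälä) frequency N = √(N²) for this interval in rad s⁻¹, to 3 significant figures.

8.69 × 10⁻³ rad s⁻¹

Δρ = 999.252 − 998.604 = 0.648 kg m⁻³ over Δz = 112.7 − 28.7 = 84 m.
N² = (9.8/1000) × (0.648/84) = 7.5600 × 10⁻⁵ s⁻².
N = √(7.5600 × 10⁻⁵) = 8.6948 × 10⁻³ rad s⁻¹ ≈ 8.69 × 10⁻³ rad s⁻¹.
N² > 0, so the interval is statically stable.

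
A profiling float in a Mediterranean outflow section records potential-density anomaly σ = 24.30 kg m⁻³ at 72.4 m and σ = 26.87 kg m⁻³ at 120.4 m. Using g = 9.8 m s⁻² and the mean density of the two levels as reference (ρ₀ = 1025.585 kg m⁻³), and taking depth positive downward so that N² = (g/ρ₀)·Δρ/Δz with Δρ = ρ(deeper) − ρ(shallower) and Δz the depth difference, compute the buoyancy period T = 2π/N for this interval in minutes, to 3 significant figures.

Δρ = 1026.87 − 1024.30 = 2.57 kg m⁻³ over Δz = 120.4 − 72.4 = 48 m.
N² = (9.8/1025.585) × (2.57/48) = 5.1162 × 10⁻⁴ s⁻².
N = √(5.1162 × 10⁻⁴) = 0.022619 rad s⁻¹, so T = 2π/N = 277.78 s = 4.6297 min ≈ 4.63 min.

4.63 min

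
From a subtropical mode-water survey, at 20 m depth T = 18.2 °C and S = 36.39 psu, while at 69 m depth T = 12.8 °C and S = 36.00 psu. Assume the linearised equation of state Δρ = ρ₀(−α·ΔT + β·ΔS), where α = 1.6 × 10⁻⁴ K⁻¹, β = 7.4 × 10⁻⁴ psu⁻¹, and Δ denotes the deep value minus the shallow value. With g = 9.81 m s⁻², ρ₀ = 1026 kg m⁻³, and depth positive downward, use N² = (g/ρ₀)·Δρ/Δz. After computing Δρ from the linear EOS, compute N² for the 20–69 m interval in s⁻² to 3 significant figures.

1.15 × 10⁻⁴ s⁻²

ΔT = -5.4 K, ΔS = -0.39 psu (deep − shallow).
Δρ/ρ₀ = −αΔT + βΔS = 8.64 × 10⁻⁴ − 2.886 × 10⁻⁴ = 5.754 × 10⁻⁴, so Δρ ≈ 0.5904 kg m⁻³.
N² = (g/ρ₀)·Δρ/Δz = g·(Δρ/ρ₀)/Δz = 9.81 × 5.754 × 10⁻⁴ / 49 = 1.1520 × 10⁻⁴ s⁻² ≈ 1.15 × 10⁻⁴ s⁻².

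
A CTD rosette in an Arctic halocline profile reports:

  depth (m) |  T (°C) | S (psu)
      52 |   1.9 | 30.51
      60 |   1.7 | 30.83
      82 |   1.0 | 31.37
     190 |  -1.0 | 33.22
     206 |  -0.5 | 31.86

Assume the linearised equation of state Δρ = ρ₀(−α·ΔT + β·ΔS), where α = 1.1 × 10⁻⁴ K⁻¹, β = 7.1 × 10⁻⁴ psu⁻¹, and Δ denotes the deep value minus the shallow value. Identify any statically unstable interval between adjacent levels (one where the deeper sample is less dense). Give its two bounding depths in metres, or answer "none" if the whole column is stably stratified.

190–206 m

Evaluate Δρ/ρ₀ = −αΔT + βΔS across each adjacent pair:
  52–60 m: −αΔT+βΔS = −(1.1 × 10⁻⁴)(-0.2)+(7.1 × 10⁻⁴)(+0.32) = 2.5 × 10⁻⁴ → stable
  60–82 m: −αΔT+βΔS = −(1.1 × 10⁻⁴)(-0.7)+(7.1 × 10⁻⁴)(+0.54) = 4.6 × 10⁻⁴ → stable
  82–190 m: −αΔT+βΔS = −(1.1 × 10⁻⁴)(-2.0)+(7.1 × 10⁻⁴)(+1.85) = 1.5 × 10⁻³ → stable
  190–206 m: −αΔT+βΔS = −(1.1 × 10⁻⁴)(+0.5)+(7.1 × 10⁻⁴)(-1.36) = -1.0 × 10⁻³ → UNSTABLE
The 190–206 m interval has Δρ < 0: lighter water underlies denser water.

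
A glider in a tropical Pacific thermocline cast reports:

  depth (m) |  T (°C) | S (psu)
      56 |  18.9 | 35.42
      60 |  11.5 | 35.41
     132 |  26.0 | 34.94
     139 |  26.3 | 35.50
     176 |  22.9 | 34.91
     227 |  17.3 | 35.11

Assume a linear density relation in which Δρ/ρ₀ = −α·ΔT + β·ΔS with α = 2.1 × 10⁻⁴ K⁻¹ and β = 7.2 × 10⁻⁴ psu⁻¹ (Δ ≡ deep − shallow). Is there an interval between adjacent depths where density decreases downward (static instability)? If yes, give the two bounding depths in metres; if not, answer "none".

60–132 m

Evaluate Δρ/ρ₀ = −αΔT + βΔS across each adjacent pair:
  56–60 m: −αΔT+βΔS = −(2.1 × 10⁻⁴)(-7.4)+(7.2 × 10⁻⁴)(-0.01) = 1.5 × 10⁻³ → stable
  60–132 m: −αΔT+βΔS = −(2.1 × 10⁻⁴)(+14.5)+(7.2 × 10⁻⁴)(-0.47) = -3.4 × 10⁻³ → UNSTABLE
  132–139 m: −αΔT+βΔS = −(2.1 × 10⁻⁴)(+0.3)+(7.2 × 10⁻⁴)(+0.56) = 3.4 × 10⁻⁴ → stable
  139–176 m: −αΔT+βΔS = −(2.1 × 10⁻⁴)(-3.4)+(7.2 × 10⁻⁴)(-0.59) = 2.9 × 10⁻⁴ → stable
  176–227 m: −αΔT+βΔS = −(2.1 × 10⁻⁴)(-5.6)+(7.2 × 10⁻⁴)(+0.20) = 1.3 × 10⁻³ → stable
The 60–132 m interval has Δρ < 0: lighter water underlies denser water.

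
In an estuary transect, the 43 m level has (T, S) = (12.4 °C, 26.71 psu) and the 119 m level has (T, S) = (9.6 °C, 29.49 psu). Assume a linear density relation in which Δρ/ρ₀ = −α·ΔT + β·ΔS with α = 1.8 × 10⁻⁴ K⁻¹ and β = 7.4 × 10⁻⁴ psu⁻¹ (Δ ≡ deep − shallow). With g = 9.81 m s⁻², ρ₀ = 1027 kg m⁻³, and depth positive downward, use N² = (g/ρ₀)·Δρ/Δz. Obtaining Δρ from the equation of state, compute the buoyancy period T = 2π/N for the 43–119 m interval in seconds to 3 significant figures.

346 s

ΔT = -2.8 K, ΔS = +2.78 psu (deep − shallow).
Δρ/ρ₀ = −αΔT + βΔS = 5.04 × 10⁻⁴ + 2.0572 × 10⁻³ = 2.5612 × 10⁻³, so Δρ ≈ 2.630 kg m⁻³.
N² = (g/ρ₀)·Δρ/Δz = g·(Δρ/ρ₀)/Δz = 9.81 × 2.5612 × 10⁻³ / 76 = 3.3060 × 10⁻⁴ s⁻².
N = √(3.3060 × 10⁻⁴) = 0.018182 rad s⁻¹ → T = 2π/N = 345.57 s ≈ 346 s.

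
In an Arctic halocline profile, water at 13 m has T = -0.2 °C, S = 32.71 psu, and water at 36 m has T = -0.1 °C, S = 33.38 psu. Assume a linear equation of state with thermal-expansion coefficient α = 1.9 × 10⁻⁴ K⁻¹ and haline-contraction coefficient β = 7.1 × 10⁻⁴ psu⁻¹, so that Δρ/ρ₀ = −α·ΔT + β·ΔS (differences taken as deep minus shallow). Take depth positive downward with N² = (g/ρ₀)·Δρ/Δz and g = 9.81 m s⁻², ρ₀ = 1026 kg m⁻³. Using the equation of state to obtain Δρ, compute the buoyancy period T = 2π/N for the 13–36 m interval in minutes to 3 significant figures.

7.50 min

ΔT = +0.1 K, ΔS = +0.67 psu (deep − shallow).
Δρ/ρ₀ = −αΔT + βΔS = -1.90 × 10⁻⁵ + 4.757 × 10⁻⁴ = 4.567 × 10⁻⁴, so Δρ ≈ 0.4686 kg m⁻³.
N² = (g/ρ₀)·Δρ/Δz = g·(Δρ/ρ₀)/Δz = 9.81 × 4.567 × 10⁻⁴ / 23 = 1.9479 × 10⁻⁴ s⁻².
N = √(1.9479 × 10⁻⁴) = 0.013957 rad s⁻¹ → T = 2π/N = 450.18 s = 7.5030 min ≈ 7.50 min.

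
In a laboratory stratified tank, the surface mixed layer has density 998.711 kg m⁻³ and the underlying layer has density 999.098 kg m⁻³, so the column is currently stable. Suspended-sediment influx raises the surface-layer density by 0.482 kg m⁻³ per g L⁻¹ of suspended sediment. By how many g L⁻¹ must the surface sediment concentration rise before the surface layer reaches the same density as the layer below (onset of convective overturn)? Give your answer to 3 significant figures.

0.803 g L⁻¹

Density deficit of the surface layer: 999.098 − 998.711 = 0.387 kg m⁻³.
Required change = 0.387 / 0.482 = 0.803 g L⁻¹.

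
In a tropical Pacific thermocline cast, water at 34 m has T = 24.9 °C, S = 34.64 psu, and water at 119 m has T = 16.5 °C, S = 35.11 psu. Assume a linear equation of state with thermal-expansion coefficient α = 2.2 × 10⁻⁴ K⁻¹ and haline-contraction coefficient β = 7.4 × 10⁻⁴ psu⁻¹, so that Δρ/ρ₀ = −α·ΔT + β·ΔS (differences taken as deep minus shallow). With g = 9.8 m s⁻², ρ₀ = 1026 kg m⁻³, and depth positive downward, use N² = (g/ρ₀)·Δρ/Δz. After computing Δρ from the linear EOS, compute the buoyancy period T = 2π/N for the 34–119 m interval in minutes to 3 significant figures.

ΔT = -8.4 K, ΔS = +0.47 psu (deep − shallow).
Δρ/ρ₀ = −αΔT + βΔS = 1.848 × 10⁻³ + 3.478 × 10⁻⁴ = 2.1958 × 10⁻³, so Δρ ≈ 2.253 kg m⁻³.
N² = (g/ρ₀)·Δρ/Δz = g·(Δρ/ρ₀)/Δz = 9.8 × 2.1958 × 10⁻³ / 85 = 2.5316 × 10⁻⁴ s⁻².
N = √(2.5316 × 10⁻⁴) = 0.015911 rad s⁻¹ → T = 2π/N = 394.90 s = 6.5817 min ≈ 6.58 min.

6.58 min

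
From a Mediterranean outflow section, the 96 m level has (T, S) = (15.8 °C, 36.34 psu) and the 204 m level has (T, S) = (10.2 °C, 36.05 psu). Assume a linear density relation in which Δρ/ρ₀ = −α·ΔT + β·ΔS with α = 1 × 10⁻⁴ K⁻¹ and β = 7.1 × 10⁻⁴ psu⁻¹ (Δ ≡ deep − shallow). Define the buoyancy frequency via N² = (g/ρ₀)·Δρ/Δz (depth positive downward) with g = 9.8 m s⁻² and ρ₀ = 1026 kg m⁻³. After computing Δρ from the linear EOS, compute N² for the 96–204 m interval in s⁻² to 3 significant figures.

ΔT = -5.6 K, ΔS = -0.29 psu (deep − shallow).
Δρ/ρ₀ = −αΔT + βΔS = 5.60 × 10⁻⁴ − 2.059 × 10⁻⁴ = 3.541 × 10⁻⁴, so Δρ ≈ 0.3633 kg m⁻³.
N² = (g/ρ₀)·Δρ/Δz = g·(Δρ/ρ₀)/Δz = 9.8 × 3.541 × 10⁻⁴ / 108 = 3.2131 × 10⁻⁵ s⁻² ≈ 3.21 × 10⁻⁵ s⁻².

3.21 × 10⁻⁵ s⁻²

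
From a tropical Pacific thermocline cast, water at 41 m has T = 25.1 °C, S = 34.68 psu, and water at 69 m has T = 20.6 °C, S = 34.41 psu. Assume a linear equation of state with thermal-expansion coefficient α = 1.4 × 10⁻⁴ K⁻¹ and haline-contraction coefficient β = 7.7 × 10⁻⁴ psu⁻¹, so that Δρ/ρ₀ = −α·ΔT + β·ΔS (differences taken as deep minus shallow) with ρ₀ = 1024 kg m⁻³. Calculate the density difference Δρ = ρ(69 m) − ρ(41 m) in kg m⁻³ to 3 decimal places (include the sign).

ΔT = -4.5 K, ΔS = -0.27 psu (deep − shallow).
Δρ/ρ₀ = −(1.4 × 10⁻⁴)(-4.5) + (7.7 × 10⁻⁴)(-0.27) = 4.221 × 10⁻⁴.
Δρ = 1024 × (4.221 × 10⁻⁴) = +0.432 kg m⁻³.
Positive Δρ: denser below, stable.

+0.432 kg m⁻³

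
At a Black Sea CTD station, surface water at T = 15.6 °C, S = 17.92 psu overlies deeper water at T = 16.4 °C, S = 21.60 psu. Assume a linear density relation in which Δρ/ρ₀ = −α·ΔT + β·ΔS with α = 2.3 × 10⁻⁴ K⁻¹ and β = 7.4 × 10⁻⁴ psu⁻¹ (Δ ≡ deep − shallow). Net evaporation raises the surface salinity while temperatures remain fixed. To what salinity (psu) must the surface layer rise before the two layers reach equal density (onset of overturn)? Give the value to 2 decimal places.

21.35 psu

Neutral buoyancy requires −α(T_deep − T_surf) + β(S_deep − S_surf′) = 0.
S_surf′ = S_deep − (α/β)·ΔT = 21.60 − (2.3 × 10⁻⁴/7.4 × 10⁻⁴)·(+0.8) = 21.3514 psu.
Increase required: 21.3514 − 17.92 = 3.4314 psu.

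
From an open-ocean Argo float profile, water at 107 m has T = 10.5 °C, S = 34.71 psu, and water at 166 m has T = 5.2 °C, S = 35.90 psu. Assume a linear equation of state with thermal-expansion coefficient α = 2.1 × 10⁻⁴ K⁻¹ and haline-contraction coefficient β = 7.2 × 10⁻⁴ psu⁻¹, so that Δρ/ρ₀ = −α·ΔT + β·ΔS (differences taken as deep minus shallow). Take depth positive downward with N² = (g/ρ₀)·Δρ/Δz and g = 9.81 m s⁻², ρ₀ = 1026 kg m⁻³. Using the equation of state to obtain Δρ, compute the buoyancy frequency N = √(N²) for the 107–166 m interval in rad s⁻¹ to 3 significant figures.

0.0181 rad s⁻¹

ΔT = -5.3 K, ΔS = +1.19 psu (deep − shallow).
Δρ/ρ₀ = −αΔT + βΔS = 1.113 × 10⁻³ + 8.568 × 10⁻⁴ = 1.9698 × 10⁻³, so Δρ ≈ 2.021 kg m⁻³.
N² = (g/ρ₀)·Δρ/Δz = g·(Δρ/ρ₀)/Δz = 9.81 × 1.9698 × 10⁻³ / 59 = 3.2752 × 10⁻⁴ s⁻².
N = √(3.2752 × 10⁻⁴) = 0.018098 rad s⁻¹ ≈ 0.0181 rad s⁻¹.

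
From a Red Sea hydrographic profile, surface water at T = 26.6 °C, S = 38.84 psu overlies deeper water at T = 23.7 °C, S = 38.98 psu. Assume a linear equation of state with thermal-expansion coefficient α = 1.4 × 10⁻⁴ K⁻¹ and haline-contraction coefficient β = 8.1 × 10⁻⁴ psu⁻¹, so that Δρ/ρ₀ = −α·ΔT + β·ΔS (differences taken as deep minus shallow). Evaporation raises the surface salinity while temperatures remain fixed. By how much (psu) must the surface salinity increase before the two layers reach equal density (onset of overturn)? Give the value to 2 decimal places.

0.64 psu

Neutral buoyancy requires −α(T_deep − T_surf) + β(S_deep − S_surf′) = 0.
S_surf′ = S_deep − (α/β)·ΔT = 38.98 − (1.4 × 10⁻⁴/8.1 × 10⁻⁴)·(-2.9) = 39.4812 psu.
Increase required: 39.4812 − 38.84 = 0.6412 psu.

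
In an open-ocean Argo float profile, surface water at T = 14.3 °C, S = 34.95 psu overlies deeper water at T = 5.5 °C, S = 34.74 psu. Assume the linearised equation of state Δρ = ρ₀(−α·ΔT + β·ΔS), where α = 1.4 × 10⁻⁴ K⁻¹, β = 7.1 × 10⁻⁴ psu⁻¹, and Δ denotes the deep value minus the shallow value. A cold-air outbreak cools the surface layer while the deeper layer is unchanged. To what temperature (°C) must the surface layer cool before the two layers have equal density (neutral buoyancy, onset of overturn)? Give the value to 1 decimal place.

Neutral buoyancy requires Δρ = 0, i.e. −α(T_deep − T_surf′) + β(S_deep − S_surf) = 0.
T_surf′ = T_deep − (β/α)·ΔS = 5.5 − (7.1 × 10⁻⁴/1.4 × 10⁻⁴)·(-0.21) = 6.565 °C.
Cooling required: 14.3 − (6.565) = 7.735 °C.

6.6 °C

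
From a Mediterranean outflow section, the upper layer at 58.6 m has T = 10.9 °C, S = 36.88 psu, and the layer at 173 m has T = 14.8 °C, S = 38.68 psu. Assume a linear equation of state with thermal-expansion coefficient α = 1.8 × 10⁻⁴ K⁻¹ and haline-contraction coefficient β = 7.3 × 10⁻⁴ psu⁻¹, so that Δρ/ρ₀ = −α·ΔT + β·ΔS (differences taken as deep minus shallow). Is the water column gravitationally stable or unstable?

ΔT = 14.8 − 10.9 = +3.9 K and ΔS = 38.68 − 36.88 = +1.80 psu (deep − shallow).
−αΔT = -7.02 × 10⁻⁴; βΔS = 1.314 × 10⁻³; sum Δρ/ρ₀ = 6.12 × 10⁻⁴.
Δρ/ρ₀ > 0, so Δρ > 0: deeper water is denser → statically stable.

stable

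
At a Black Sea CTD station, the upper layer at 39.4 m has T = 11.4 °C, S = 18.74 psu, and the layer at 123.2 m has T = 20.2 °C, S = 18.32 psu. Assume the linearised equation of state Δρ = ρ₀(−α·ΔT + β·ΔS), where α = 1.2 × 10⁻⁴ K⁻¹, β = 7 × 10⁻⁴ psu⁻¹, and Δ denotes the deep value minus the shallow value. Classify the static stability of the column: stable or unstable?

unstable

ΔT = 20.2 − 11.4 = +8.8 K and ΔS = 18.32 − 18.74 = -0.42 psu (deep − shallow).
−αΔT = -1.056 × 10⁻³; βΔS = -2.94 × 10⁻⁴; sum Δρ/ρ₀ = -1.35 × 10⁻³.
Δρ/ρ₀ < 0, so Δρ < 0: deeper water is lighter → statically unstable; the column would overturn.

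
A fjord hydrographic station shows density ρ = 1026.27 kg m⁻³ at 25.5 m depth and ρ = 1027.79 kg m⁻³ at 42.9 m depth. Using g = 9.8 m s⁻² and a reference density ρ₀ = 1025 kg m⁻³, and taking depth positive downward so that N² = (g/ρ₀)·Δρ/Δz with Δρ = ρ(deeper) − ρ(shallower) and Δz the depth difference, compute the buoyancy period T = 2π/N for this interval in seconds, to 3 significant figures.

Δρ = 1027.79 − 1026.27 = 1.52 kg m⁻³ over Δz = 42.9 − 25.5 = 17.4 m.
N² = (9.8/1025) × (1.52/17.4) = 8.3521 × 10⁻⁴ s⁻².
N = √(8.3521 × 10⁻⁴) = 0.028900 rad s⁻¹, so T = 2π/N = 217.41 s ≈ 217 s.

217 s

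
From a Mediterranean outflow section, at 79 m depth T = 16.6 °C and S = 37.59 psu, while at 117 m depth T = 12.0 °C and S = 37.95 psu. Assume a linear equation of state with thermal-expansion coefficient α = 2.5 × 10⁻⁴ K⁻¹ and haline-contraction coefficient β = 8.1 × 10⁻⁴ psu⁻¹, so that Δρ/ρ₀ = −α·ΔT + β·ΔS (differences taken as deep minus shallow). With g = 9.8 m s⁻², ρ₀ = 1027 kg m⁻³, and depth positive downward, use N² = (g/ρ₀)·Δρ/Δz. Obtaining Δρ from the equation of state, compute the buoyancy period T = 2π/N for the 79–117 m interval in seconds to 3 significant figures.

326 s

ΔT = -4.6 K, ΔS = +0.36 psu (deep − shallow).
Δρ/ρ₀ = −αΔT + βΔS = 1.15 × 10⁻³ + 2.916 × 10⁻⁴ = 1.4416 × 10⁻³, so Δρ ≈ 1.481 kg m⁻³.
N² = (g/ρ₀)·Δρ/Δz = g·(Δρ/ρ₀)/Δz = 9.8 × 1.4416 × 10⁻³ / 38 = 3.7178 × 10⁻⁴ s⁻².
N = √(3.7178 × 10⁻⁴) = 0.019282 rad s⁻¹ → T = 2π/N = 325.86 s ≈ 326 s.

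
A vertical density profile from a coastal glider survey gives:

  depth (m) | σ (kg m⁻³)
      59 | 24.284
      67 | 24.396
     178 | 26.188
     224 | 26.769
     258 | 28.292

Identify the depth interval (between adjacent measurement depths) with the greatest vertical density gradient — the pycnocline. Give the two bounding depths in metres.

224–258 m

Compute the density gradient over each adjacent pair:
  59–67 m: Δρ/Δz = 0.112/8 = 0.014 kg m⁻⁴
  67–178 m: Δρ/Δz = 1.792/111 = 0.016 kg m⁻⁴
  178–224 m: Δρ/Δz = 0.581/46 = 0.013 kg m⁻⁴
  224–258 m: Δρ/Δz = 1.523/34 = 0.045 kg m⁻⁴
The largest gradient is in the 224–258 m interval — the pycnocline.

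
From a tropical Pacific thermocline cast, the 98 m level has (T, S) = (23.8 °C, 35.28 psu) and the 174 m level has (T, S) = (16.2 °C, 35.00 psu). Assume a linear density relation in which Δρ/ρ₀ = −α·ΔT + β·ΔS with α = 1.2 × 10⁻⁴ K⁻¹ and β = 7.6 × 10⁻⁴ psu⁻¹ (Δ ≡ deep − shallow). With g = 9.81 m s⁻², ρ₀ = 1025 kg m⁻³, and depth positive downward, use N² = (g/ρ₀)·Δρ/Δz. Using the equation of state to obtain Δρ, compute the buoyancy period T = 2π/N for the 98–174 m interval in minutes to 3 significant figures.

ΔT = -7.6 K, ΔS = -0.28 psu (deep − shallow).
Δρ/ρ₀ = −αΔT + βΔS = 9.12 × 10⁻⁴ − 2.128 × 10⁻⁴ = 6.992 × 10⁻⁴, so Δρ ≈ 0.7167 kg m⁻³.
N² = (g/ρ₀)·Δρ/Δz = g·(Δρ/ρ₀)/Δz = 9.81 × 6.992 × 10⁻⁴ / 76 = 9.0252 × 10⁻⁵ s⁻².
N = √(9.0252 × 10⁻⁵) = 9.5001 × 10⁻³ rad s⁻¹ → T = 2π/N = 661.38 s = 11.023 min ≈ 11.0 min.

11.0 min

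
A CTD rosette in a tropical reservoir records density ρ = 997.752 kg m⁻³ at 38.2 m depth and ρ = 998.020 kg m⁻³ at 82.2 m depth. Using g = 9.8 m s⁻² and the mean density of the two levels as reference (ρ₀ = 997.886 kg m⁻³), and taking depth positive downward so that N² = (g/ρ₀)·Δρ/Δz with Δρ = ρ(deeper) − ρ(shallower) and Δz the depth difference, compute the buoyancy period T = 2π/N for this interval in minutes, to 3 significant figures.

13.5 min

Δρ = 998.020 − 997.752 = 0.268 kg m⁻³ over Δz = 82.2 − 38.2 = 44 m.
N² = (9.8/997.886) × (0.268/44) = 5.9817 × 10⁻⁵ s⁻².
N = √(5.9817 × 10⁻⁵) = 7.7341 × 10⁻³ rad s⁻¹, so T = 2π/N = 812.40 s = 13.540 min ≈ 13.5 min.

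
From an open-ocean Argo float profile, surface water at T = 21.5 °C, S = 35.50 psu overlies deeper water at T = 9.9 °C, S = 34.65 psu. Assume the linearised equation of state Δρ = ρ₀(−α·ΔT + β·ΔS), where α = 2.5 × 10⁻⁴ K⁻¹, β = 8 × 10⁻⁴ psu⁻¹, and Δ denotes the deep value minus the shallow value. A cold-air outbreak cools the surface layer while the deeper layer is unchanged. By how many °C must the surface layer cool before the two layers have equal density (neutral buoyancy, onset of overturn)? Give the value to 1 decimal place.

Neutral buoyancy requires Δρ = 0, i.e. −α(T_deep − T_surf′) + β(S_deep − S_surf) = 0.
T_surf′ = T_deep − (β/α)·ΔS = 9.9 − (8 × 10⁻⁴/2.5 × 10⁻⁴)·(-0.85) = 12.620 °C.
Cooling required: 21.5 − (12.620) = 8.880 °C.

8.9 °C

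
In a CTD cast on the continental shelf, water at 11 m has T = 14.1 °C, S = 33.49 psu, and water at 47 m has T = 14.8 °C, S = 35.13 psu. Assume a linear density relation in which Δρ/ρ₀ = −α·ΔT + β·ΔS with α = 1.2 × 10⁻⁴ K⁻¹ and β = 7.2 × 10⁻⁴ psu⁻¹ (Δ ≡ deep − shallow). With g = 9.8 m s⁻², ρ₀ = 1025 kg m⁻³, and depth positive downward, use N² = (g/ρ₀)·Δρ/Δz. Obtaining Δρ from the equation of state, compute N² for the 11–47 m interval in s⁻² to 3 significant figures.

2.99 × 10⁻⁴ s⁻²

ΔT = +0.7 K, ΔS = +1.64 psu (deep − shallow).
Δρ/ρ₀ = −αΔT + βΔS = -8.40 × 10⁻⁵ + 1.1808 × 10⁻³ = 1.0968 × 10⁻³, so Δρ ≈ 1.124 kg m⁻³.
N² = (g/ρ₀)·Δρ/Δz = g·(Δρ/ρ₀)/Δz = 9.8 × 1.0968 × 10⁻³ / 36 = 2.9857 × 10⁻⁴ s⁻² ≈ 2.99 × 10⁻⁴ s⁻².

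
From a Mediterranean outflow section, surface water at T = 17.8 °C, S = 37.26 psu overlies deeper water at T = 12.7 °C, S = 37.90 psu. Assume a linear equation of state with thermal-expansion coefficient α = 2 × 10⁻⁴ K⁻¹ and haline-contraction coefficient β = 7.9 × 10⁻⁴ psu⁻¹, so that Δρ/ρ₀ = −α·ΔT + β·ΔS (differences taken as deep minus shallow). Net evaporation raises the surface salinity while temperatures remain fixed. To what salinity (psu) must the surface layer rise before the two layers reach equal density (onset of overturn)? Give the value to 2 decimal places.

Neutral buoyancy requires −α(T_deep − T_surf) + β(S_deep − S_surf′) = 0.
S_surf′ = S_deep − (α/β)·ΔT = 37.90 − (2 × 10⁻⁴/7.9 × 10⁻⁴)·(-5.1) = 39.1911 psu.
Increase required: 39.1911 − 37.26 = 1.9311 psu.

39.19 psu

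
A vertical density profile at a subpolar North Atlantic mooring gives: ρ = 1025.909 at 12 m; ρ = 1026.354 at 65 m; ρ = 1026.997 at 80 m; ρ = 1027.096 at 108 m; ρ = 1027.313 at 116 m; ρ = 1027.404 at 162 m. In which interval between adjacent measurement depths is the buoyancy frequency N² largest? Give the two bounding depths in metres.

Compute the density gradient over each adjacent pair:
  12–65 m: Δρ/Δz = 0.445/53 = 8.4 × 10⁻³ kg m⁻⁴
  65–80 m: Δρ/Δz = 0.643/15 = 0.043 kg m⁻⁴
  80–108 m: Δρ/Δz = 0.099/28 = 3.5 × 10⁻³ kg m⁻⁴
  108–116 m: Δρ/Δz = 0.217/8 = 0.027 kg m⁻⁴
  116–162 m: Δρ/Δz = 0.091/46 = 2.0 × 10⁻³ kg m⁻⁴
The largest gradient is in the 65–80 m interval — the pycnocline.

65–80 m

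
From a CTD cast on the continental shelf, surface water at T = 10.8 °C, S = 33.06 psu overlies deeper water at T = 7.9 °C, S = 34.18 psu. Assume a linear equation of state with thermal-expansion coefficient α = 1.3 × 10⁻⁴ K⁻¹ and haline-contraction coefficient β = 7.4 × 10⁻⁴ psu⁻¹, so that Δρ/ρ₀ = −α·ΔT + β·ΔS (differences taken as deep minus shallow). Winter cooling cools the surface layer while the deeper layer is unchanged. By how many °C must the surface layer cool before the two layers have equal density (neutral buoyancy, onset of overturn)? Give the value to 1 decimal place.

Neutral buoyancy requires Δρ = 0, i.e. −α(T_deep − T_surf′) + β(S_deep − S_surf) = 0.
T_surf′ = T_deep − (β/α)·ΔS = 7.9 − (7.4 × 10⁻⁴/1.3 × 10⁻⁴)·(+1.12) = 1.525 °C.
Cooling required: 10.8 − (1.525) = 9.275 °C.

9.3 °C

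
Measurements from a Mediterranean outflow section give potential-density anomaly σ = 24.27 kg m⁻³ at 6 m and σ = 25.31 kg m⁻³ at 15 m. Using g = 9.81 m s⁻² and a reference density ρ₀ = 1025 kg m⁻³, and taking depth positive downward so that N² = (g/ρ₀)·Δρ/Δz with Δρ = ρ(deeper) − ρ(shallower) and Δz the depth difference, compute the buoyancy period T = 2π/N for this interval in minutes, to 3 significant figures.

3.15 min

Δρ = 1025.31 − 1024.27 = 1.04 kg m⁻³ over Δz = 15 − 6 = 9 m.
N² = (9.81/1025) × (1.04/9) = 1.1060 × 10⁻³ s⁻².
N = √(1.1060 × 10⁻³) = 0.033257 rad s⁻¹, so T = 2π/N = 188.93 s = 3.1488 min ≈ 3.15 min.
A positive N² confirms static stability across the interval.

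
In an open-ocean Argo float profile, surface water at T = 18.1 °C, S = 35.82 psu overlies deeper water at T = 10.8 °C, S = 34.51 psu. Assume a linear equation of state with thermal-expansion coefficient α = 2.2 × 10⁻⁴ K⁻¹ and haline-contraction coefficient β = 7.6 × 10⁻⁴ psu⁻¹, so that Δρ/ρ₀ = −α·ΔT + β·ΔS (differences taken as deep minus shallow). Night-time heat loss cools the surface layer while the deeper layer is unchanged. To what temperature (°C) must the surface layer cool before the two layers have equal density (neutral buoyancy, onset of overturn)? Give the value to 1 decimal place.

15.3 °C

Neutral buoyancy requires Δρ = 0, i.e. −α(T_deep − T_surf′) + β(S_deep − S_surf) = 0.
T_surf′ = T_deep − (β/α)·ΔS = 10.8 − (7.6 × 10⁻⁴/2.2 × 10⁻⁴)·(-1.31) = 15.325 °C.
Cooling required: 18.1 − (15.325) = 2.775 °C.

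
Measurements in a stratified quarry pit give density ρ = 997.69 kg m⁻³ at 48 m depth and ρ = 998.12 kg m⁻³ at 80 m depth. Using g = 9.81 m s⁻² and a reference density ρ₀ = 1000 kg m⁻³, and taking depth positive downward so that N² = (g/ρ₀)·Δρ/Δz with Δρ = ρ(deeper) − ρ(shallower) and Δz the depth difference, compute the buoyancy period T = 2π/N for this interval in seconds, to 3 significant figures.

547 s

Δρ = 998.12 − 997.69 = 0.43 kg m⁻³ over Δz = 80 − 48 = 32 m.
N² = (9.81/1000) × (0.43/32) = 1.3182 × 10⁻⁴ s⁻².
N = √(1.3182 × 10⁻⁴) = 0.011481 rad s⁻¹, so T = 2π/N = 547.27 s ≈ 547 s.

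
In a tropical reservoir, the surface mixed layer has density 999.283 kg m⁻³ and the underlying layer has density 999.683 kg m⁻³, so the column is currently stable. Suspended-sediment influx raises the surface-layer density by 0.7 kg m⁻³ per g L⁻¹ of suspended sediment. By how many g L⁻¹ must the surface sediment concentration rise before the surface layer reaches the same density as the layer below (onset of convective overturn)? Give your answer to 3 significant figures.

0.571 g L⁻¹

Density deficit of the surface layer: 999.683 − 999.283 = 0.4 kg m⁻³.
Required change = 0.4 / 0.7 = 0.571 g L⁻¹.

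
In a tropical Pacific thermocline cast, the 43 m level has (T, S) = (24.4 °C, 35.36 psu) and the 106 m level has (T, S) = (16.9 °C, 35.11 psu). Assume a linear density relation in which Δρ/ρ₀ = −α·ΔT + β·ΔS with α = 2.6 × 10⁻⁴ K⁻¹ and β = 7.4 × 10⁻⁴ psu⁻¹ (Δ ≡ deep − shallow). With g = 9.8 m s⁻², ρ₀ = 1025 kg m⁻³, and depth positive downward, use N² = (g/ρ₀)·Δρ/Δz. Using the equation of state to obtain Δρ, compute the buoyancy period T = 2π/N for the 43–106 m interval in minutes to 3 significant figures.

ΔT = -7.5 K, ΔS = -0.25 psu (deep − shallow).
Δρ/ρ₀ = −αΔT + βΔS = 1.95 × 10⁻³ − 1.85 × 10⁻⁴ = 1.765 × 10⁻³, so Δρ ≈ 1.809 kg m⁻³.
N² = (g/ρ₀)·Δρ/Δz = g·(Δρ/ρ₀)/Δz = 9.8 × 1.765 × 10⁻³ / 63 = 2.7456 × 10⁻⁴ s⁻².
N = √(2.7456 × 10⁻⁴) = 0.016570 rad s⁻¹ → T = 2π/N = 379.19 s = 6.3198 min ≈ 6.32 min.

6.32 min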